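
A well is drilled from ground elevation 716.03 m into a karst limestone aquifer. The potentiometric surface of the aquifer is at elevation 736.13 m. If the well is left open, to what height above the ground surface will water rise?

≈ 20.10 m above ground

Water rises to the potentiometric surface, so the rise above ground = 736.13 − 716.03 = 20.10 m.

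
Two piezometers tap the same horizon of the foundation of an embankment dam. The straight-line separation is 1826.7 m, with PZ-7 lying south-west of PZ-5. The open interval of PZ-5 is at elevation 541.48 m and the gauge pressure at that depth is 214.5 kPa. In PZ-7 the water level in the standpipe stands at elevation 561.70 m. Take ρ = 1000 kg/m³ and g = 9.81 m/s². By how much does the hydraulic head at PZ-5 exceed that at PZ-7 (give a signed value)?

Pressure head at PZ-5: ψ = P/(ρg) = 214.5×1000 / (1000 × 9.81) = 21.87 m.
Total head at PZ-5: h = z + ψ = 541.48 + 21.87 = 563.35 m.
Total head at PZ-7: h = 561.70 m (water level in the piezometer is the total head).
Head difference: h(PZ-5) − h(PZ-7) = 563.35 − 561.70 = 1.65 m.

Δh ≈ 1.65 m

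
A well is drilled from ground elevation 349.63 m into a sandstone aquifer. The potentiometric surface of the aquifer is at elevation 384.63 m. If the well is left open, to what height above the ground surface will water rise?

≈ 35.00 m above ground

Water rises to the potentiometric surface, so the rise above ground = 384.63 − 349.63 = 35.00 m.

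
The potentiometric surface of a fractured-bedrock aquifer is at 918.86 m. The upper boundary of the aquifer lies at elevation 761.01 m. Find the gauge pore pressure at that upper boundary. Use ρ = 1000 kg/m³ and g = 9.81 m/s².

P ≈ 1550 kPa

Pressure head at the aquifer top: ψ = h − z = 918.86 − 761.01 = 157.85 m.
P = ρgψ = 1000 × 9.81 × 157.85 = 1548509 Pa ≈ 1550 kPa.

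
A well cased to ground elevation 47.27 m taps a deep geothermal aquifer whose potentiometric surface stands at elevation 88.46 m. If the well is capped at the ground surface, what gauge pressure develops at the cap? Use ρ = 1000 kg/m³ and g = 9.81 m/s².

Head above the cap: Δh = 88.46 − 47.27 = 41.19 m.
P = ρgΔh = 1000 × 9.81 × 41.19 = 404074 Pa ≈ 404 kPa.

P ≈ 404 kPa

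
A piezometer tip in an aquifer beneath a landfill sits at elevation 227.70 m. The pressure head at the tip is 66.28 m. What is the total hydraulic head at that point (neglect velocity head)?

h = z + ψ = 227.70 + 66.28 = 293.98 m.

h ≈ 293.98 m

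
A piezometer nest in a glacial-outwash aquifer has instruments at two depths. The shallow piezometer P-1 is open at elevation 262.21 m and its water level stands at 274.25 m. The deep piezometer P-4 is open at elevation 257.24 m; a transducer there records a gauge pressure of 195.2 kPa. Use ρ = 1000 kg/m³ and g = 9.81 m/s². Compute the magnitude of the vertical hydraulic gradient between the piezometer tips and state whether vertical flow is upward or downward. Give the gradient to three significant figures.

|i_v| ≈ 0.581; vertical flow is upward

Total head at P-1: h = 274.25 m (water level in the standpipe).
Pressure head at P-4: ψ = P/(ρg) = 195.2×1000 / (1000 × 9.81) = 19.90 m.
Total head at P-4: h = z + ψ = 257.24 + 19.90 = 277.14 m.
Δh = h(P-1) − h(P-4) = 274.25 − 277.14 = -2.89 m.
Vertical separation Δz = 262.21 − 257.24 = 4.97 m.
|i_v| = |Δh| / Δz = 2.89 / 4.97 = 0.581.
Head is higher in the deep piezometer, so vertical flow is upward (discharge condition).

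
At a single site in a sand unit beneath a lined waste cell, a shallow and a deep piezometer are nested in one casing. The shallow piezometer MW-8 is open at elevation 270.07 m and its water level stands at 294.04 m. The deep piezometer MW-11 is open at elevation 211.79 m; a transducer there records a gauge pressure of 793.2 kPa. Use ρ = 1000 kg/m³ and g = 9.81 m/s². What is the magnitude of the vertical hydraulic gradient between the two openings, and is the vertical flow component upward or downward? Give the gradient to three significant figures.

Total head at MW-8: h = 294.04 m (water level in the standpipe).
Pressure head at MW-11: ψ = P/(ρg) = 793.2×1000 / (1000 × 9.81) = 80.86 m.
Total head at MW-11: h = z + ψ = 211.79 + 80.86 = 292.65 m.
Δh = h(MW-8) − h(MW-11) = 294.04 − 292.65 = 1.39 m.
Vertical separation Δz = 270.07 − 211.79 = 58.28 m.
|i_v| = |Δh| / Δz = 1.39 / 58.28 = 0.0239.
Head is higher in the shallow piezometer, so vertical flow is downward (recharge condition).

|i_v| ≈ 0.0239; vertical flow is downward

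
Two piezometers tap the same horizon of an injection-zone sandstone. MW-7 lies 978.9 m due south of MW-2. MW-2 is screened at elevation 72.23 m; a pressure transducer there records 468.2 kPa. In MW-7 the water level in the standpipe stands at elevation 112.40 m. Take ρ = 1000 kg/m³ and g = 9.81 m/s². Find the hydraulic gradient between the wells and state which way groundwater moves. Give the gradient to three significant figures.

Pressure head at MW-2: ψ = P/(ρg) = 468.2×1000 / (1000 × 9.81) = 47.73 m.
Total head at MW-2: h = z + ψ = 72.23 + 47.73 = 119.96 m.
Total head at MW-7: h = 112.40 m (water level in the piezometer is the total head).
Head difference: h(MW-2) − h(MW-7) = 119.96 − 112.40 = 7.56 m.
Hydraulic gradient: i = |Δh| / L = 7.56 / 978.9 = 0.00772.
Flow is from higher to lower head: from MW-2 toward MW-7, i.e. toward the south.

i ≈ 0.00772; groundwater flows toward the south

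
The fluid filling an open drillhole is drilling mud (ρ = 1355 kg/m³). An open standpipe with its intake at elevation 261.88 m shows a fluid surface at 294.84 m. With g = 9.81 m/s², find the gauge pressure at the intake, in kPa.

Pressure head ψ = h − z = 294.84 − 261.88 = 32.96 m.
P = ρgψ = 1355 × 9.81 × 32.96 = 438122 Pa ≈ 438 kPa.

P ≈ 438 kPa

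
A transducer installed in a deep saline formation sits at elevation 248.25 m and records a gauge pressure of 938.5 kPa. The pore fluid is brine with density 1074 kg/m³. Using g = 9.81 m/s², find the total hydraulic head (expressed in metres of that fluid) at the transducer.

h ≈ 337.33 m

ψ = P/(ρg) = 938.5×1000 / (1074 × 9.81) = 89.08 m.
h = z + ψ = 248.25 + 89.08 = 337.33 m.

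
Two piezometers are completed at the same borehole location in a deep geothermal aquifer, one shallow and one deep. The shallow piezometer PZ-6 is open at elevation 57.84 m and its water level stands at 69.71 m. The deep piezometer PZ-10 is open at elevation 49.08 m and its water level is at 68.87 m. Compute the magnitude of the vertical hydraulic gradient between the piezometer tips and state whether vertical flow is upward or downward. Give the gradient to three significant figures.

Total head at PZ-6: h = 69.71 m (water level in the standpipe).
Total head at PZ-10: h = 68.87 m.
Δh = h(PZ-6) − h(PZ-10) = 69.71 − 68.87 = 0.84 m.
Vertical separation Δz = 57.84 − 49.08 = 8.76 m.
|i_v| = |Δh| / Δz = 0.84 / 8.76 = 0.0959.
Head is higher in the shallow piezometer, so vertical flow is downward (recharge condition).

|i_v| ≈ 0.0959; vertical flow is downward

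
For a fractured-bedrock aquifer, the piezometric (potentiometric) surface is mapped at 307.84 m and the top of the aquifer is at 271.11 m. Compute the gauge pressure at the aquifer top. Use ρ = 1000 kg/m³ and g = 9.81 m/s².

P ≈ 360 kPa

Pressure head at the aquifer top: ψ = h − z = 307.84 − 271.11 = 36.73 m.
P = ρgψ = 1000 × 9.81 × 36.73 = 360321 Pa ≈ 360 kPa.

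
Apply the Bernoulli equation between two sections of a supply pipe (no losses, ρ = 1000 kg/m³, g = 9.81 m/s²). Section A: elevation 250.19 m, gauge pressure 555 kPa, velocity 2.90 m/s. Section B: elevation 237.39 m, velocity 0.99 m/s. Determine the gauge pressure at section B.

Pressure head at A: ψ₁ = P₁/(ρg) = 555×1000 / (1000 × 9.81) = 56.57 m.
Velocity heads: v₁²/2g = 2.90²/19.62 = 0.429 m; v₂²/2g = 0.99²/19.62 = 0.050 m.
Total head H = z₁ + ψ₁ + v₁²/2g = 250.19 + 56.57 + 0.429 = 307.19 m.
ψ₂ = H − z₂ − v₂²/2g = 307.19 − 237.39 − 0.050 = 69.75 m.
P₂ = ρgψ₂ = 1000 × 9.81 × 69.75 ≈ 684 kPa.

P₂ ≈ 684 kPa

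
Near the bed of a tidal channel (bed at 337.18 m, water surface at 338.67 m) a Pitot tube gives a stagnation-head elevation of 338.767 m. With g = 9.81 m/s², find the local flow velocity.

Near the bed, under hydrostatic conditions, the piezometric head (z + ψ) equals the free-surface elevation, 338.67 m.
Velocity head = total − piezometric = 338.767 − 338.67 = 0.097 m.
v = √(2g·h_v) = √(2 × 9.81 × 0.097) = 1.38 m/s.

v ≈ 1.38 m/s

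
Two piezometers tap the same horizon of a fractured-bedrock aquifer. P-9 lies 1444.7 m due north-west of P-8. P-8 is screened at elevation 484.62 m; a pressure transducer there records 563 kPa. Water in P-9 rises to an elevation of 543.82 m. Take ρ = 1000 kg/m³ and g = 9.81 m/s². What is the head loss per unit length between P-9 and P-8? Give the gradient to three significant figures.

i ≈ 0.00125 m/m

Pressure head at P-8: ψ = P/(ρg) = 563×1000 / (1000 × 9.81) = 57.39 m.
Total head at P-8: h = z + ψ = 484.62 + 57.39 = 542.01 m.
Total head at P-9: h = 543.82 m (water level in the piezometer is the total head).
Head difference: h(P-8) − h(P-9) = 542.01 − 543.82 = -1.81 m.
Hydraulic gradient: i = |Δh| / L = 1.81 / 1444.7 = 0.00125.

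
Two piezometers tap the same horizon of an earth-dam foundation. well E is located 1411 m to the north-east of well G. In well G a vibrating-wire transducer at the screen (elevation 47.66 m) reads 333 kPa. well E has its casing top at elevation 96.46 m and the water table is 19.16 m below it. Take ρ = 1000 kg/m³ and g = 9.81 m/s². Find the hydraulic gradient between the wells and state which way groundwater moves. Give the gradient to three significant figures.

Pressure head at well G: ψ = P/(ρg) = 333×1000 / (1000 × 9.81) = 33.94 m.
Total head at well G: h = z + ψ = 47.66 + 33.94 = 81.60 m.
Total head at well E: h = 96.46 − 19.16 = 77.30 m.
Head difference: h(well G) − h(well E) = 81.60 − 77.30 = 4.30 m.
Hydraulic gradient: i = |Δh| / L = 4.30 / 1411 = 0.00305.
Flow is from higher to lower head: from well G toward well E, i.e. toward the north-east.

i ≈ 0.00305; groundwater flows toward the north-east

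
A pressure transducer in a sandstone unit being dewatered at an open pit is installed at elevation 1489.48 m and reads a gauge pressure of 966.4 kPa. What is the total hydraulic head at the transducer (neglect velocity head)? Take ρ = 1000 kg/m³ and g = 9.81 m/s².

ψ = P/(ρg) = 966.4×1000 / (1000 × 9.81) = 98.51 m.
h = z + ψ = 1489.48 + 98.51 = 1587.99 m.

h ≈ 1587.99 m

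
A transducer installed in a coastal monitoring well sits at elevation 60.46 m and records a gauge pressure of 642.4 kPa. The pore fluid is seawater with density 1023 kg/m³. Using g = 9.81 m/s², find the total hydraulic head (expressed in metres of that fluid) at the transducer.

ψ = P/(ρg) = 642.4×1000 / (1023 × 9.81) = 64.01 m.
h = z + ψ = 60.46 + 64.01 = 124.47 m.

h ≈ 124.47 m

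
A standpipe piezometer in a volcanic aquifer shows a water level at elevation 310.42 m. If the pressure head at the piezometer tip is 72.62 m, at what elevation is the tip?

z ≈ 237.80 m

z = h − ψ = 310.42 − 72.62 = 237.80 m.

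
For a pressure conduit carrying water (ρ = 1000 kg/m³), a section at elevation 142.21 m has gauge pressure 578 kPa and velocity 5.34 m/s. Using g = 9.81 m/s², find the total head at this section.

Pressure head ψ = P/(ρg) = 578×1000 / (1000 × 9.81) = 58.92 m.
Velocity head = v²/(2g) = 5.34² / (2 × 9.81) = 1.453 m.
h = z + ψ + v²/(2g) = 142.21 + 58.92 + 1.453 = 202.58 m.

h ≈ 202.58 m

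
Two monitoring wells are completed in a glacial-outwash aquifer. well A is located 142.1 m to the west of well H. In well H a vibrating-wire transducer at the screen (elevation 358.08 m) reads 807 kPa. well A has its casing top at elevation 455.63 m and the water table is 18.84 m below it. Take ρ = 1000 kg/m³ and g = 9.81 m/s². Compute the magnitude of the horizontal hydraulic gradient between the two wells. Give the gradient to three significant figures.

i ≈ 0.0250

Pressure head at well H: ψ = P/(ρg) = 807×1000 / (1000 × 9.81) = 82.26 m.
Total head at well H: h = z + ψ = 358.08 + 82.26 = 440.34 m.
Total head at well A: h = 455.63 − 18.84 = 436.79 m.
Head difference: h(well H) − h(well A) = 440.34 − 436.79 = 3.55 m.
Hydraulic gradient: i = |Δh| / L = 3.55 / 142.1 = 0.0250.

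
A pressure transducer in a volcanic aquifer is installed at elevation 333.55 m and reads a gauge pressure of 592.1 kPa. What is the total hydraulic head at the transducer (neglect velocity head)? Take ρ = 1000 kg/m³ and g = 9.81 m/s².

h ≈ 393.91 m

ψ = P/(ρg) = 592.1×1000 / (1000 × 9.81) = 60.36 m.
h = z + ψ = 333.55 + 60.36 = 393.91 m.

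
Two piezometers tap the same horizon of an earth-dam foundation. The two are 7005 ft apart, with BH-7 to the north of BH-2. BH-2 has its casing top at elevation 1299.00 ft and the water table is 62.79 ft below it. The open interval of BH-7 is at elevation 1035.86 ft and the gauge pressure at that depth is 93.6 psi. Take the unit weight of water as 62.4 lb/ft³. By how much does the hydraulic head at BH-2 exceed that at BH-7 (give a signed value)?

Δh ≈ -15.65 ft

Total head at BH-2: h = 1299.00 − 62.79 = 1236.21 ft.
Pressure head at BH-7: ψ = 144·P/γ = 144 × 93.6 / 62.4 = 216.00 ft.
Total head at BH-7: h = z + ψ = 1035.86 + 216.00 = 1251.86 ft.
Head difference: h(BH-2) − h(BH-7) = 1236.21 − 1251.86 = -15.65 ft.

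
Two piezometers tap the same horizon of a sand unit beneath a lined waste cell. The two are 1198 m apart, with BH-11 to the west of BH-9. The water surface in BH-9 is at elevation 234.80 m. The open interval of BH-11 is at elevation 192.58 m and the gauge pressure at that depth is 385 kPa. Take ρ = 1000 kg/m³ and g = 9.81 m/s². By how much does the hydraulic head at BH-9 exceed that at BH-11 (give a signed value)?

Δh ≈ 2.97 m

Total head at BH-9: h = 234.80 m (water level in the piezometer is the total head).
Pressure head at BH-11: ψ = P/(ρg) = 385×1000 / (1000 × 9.81) = 39.25 m.
Total head at BH-11: h = z + ψ = 192.58 + 39.25 = 231.83 m.
Head difference: h(BH-9) − h(BH-11) = 234.80 − 231.83 = 2.97 m.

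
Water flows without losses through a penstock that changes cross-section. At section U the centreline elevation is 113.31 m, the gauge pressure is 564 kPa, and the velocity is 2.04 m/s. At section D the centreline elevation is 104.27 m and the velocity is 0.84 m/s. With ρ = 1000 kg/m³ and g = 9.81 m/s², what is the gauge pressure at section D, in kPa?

P₂ ≈ 654 kPa

Pressure head at U: ψ₁ = P₁/(ρg) = 564×1000 / (1000 × 9.81) = 57.49 m.
Velocity heads: v₁²/2g = 2.04²/19.62 = 0.212 m; v₂²/2g = 0.84²/19.62 = 0.036 m.
Total head H = z₁ + ψ₁ + v₁²/2g = 113.31 + 57.49 + 0.212 = 171.01 m.
ψ₂ = H − z₂ − v₂²/2g = 171.01 − 104.27 − 0.036 = 66.70 m.
P₂ = ρgψ₂ = 1000 × 9.81 × 66.70 ≈ 654 kPa.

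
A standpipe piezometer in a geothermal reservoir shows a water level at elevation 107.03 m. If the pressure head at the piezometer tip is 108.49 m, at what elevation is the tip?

z = h − ψ = 107.03 − 108.49 = -1.46 m.

z ≈ -1.46 m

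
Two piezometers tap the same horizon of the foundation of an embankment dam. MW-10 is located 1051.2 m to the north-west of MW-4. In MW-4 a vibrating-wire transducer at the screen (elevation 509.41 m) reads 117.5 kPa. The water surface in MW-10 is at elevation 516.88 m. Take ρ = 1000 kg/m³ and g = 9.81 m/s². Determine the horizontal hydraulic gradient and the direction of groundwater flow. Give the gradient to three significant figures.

Pressure head at MW-4: ψ = P/(ρg) = 117.5×1000 / (1000 × 9.81) = 11.98 m.
Total head at MW-4: h = z + ψ = 509.41 + 11.98 = 521.39 m.
Total head at MW-10: h = 516.88 m (water level in the piezometer is the total head).
Head difference: h(MW-4) − h(MW-10) = 521.39 − 516.88 = 4.51 m.
Hydraulic gradient: i = |Δh| / L = 4.51 / 1051.2 = 0.00429.
Flow is from higher to lower head: from MW-4 toward MW-10, i.e. toward the north-west.

i ≈ 0.00429; groundwater flows toward the north-west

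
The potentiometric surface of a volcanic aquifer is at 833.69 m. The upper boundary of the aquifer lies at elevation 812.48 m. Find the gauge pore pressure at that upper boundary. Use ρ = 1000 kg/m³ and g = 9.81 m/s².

P ≈ 208 kPa

Pressure head at the aquifer top: ψ = h − z = 833.69 − 812.48 = 21.21 m.
P = ρgψ = 1000 × 9.81 × 21.21 = 208070 Pa ≈ 208 kPa.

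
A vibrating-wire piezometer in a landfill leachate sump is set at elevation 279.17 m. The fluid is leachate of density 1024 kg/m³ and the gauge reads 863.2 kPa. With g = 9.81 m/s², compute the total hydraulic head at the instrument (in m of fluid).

ψ = P/(ρg) = 863.2×1000 / (1024 × 9.81) = 85.93 m.
h = z + ψ = 279.17 + 85.93 = 365.10 m.

h ≈ 365.10 m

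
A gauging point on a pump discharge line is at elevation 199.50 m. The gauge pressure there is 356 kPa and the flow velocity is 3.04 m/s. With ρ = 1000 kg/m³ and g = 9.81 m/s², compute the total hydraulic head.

Pressure head ψ = P/(ρg) = 356×1000 / (1000 × 9.81) = 36.29 m.
Velocity head = v²/(2g) = 3.04² / (2 × 9.81) = 0.471 m.
h = z + ψ + v²/(2g) = 199.50 + 36.29 + 0.471 = 236.26 m.

h ≈ 236.26 m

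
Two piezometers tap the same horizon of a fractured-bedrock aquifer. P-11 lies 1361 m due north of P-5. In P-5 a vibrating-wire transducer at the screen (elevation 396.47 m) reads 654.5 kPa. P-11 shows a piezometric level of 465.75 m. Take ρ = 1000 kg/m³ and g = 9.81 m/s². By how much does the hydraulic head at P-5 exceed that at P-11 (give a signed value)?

Pressure head at P-5: ψ = P/(ρg) = 654.5×1000 / (1000 × 9.81) = 66.72 m.
Total head at P-5: h = z + ψ = 396.47 + 66.72 = 463.19 m.
Total head at P-11: h = 465.75 m (water level in the piezometer is the total head).
Head difference: h(P-5) − h(P-11) = 463.19 − 465.75 = -2.56 m.

Δh ≈ -2.56 m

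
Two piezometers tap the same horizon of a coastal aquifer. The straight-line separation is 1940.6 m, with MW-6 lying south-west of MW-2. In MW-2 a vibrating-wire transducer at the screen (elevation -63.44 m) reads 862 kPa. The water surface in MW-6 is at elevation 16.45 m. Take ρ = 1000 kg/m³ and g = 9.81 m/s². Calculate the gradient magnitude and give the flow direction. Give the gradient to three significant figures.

i ≈ 0.00411; groundwater flows toward the south-west

Pressure head at MW-2: ψ = P/(ρg) = 862×1000 / (1000 × 9.81) = 87.87 m.
Total head at MW-2: h = z + ψ = -63.44 + 87.87 = 24.43 m.
Total head at MW-6: h = 16.45 m (water level in the piezometer is the total head).
Head difference: h(MW-2) − h(MW-6) = 24.43 − 16.45 = 7.98 m.
Hydraulic gradient: i = |Δh| / L = 7.98 / 1940.6 = 0.00411.
Flow is from higher to lower head: from MW-2 toward MW-6, i.e. toward the south-west.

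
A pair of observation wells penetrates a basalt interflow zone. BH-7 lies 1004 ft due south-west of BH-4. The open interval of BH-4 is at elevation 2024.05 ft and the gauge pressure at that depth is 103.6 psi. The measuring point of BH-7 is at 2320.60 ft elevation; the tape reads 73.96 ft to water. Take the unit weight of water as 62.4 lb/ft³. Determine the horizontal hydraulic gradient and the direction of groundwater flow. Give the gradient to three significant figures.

Pressure head at BH-4: ψ = 144·P/γ = 144 × 103.6 / 62.4 = 239.08 ft.
Total head at BH-4: h = z + ψ = 2024.05 + 239.08 = 2263.13 ft.
Total head at BH-7: h = 2320.60 − 73.96 = 2246.64 ft.
Head difference: h(BH-4) − h(BH-7) = 2263.13 − 2246.64 = 16.49 ft.
Hydraulic gradient: i = |Δh| / L = 16.49 / 1004 = 0.0164.
Flow is from higher to lower head: from BH-4 toward BH-7, i.e. toward the south-west.

i ≈ 0.0164; groundwater flows toward the south-west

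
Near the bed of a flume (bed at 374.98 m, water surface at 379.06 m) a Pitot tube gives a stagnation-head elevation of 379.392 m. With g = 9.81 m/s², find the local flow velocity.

v ≈ 2.55 m/s

Near the bed, under hydrostatic conditions, the piezometric head (z + ψ) equals the free-surface elevation, 379.06 m.
Velocity head = total − piezometric = 379.392 − 379.06 = 0.332 m.
v = √(2g·h_v) = √(2 × 9.81 × 0.332) = 2.55 m/s.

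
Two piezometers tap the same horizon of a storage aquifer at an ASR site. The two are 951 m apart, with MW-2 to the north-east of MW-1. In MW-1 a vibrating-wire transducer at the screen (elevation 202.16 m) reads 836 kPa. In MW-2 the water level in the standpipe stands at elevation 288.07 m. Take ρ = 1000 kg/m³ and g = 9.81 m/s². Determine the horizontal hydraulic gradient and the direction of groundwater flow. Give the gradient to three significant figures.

i ≈ 0.000726; groundwater flows toward the south-west

Pressure head at MW-1: ψ = P/(ρg) = 836×1000 / (1000 × 9.81) = 85.22 m.
Total head at MW-1: h = z + ψ = 202.16 + 85.22 = 287.38 m.
Total head at MW-2: h = 288.07 m (water level in the piezometer is the total head).
Head difference: h(MW-1) − h(MW-2) = 287.38 − 288.07 = -0.69 m.
Hydraulic gradient: i = |Δh| / L = 0.69 / 951 = 0.000726.
Flow is from higher to lower head: from MW-2 toward MW-1, i.e. toward the south-west.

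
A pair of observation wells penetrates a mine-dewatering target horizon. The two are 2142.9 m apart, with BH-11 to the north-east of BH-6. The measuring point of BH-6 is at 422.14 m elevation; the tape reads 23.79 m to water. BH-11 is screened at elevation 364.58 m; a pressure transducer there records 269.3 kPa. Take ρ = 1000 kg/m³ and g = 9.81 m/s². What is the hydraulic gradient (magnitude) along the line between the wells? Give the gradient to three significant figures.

i ≈ 0.00295

Total head at BH-6: h = 422.14 − 23.79 = 398.35 m.
Pressure head at BH-11: ψ = P/(ρg) = 269.3×1000 / (1000 × 9.81) = 27.45 m.
Total head at BH-11: h = z + ψ = 364.58 + 27.45 = 392.03 m.
Head difference: h(BH-6) − h(BH-11) = 398.35 − 392.03 = 6.32 m.
Hydraulic gradient: i = |Δh| / L = 6.32 / 2142.9 = 0.00295.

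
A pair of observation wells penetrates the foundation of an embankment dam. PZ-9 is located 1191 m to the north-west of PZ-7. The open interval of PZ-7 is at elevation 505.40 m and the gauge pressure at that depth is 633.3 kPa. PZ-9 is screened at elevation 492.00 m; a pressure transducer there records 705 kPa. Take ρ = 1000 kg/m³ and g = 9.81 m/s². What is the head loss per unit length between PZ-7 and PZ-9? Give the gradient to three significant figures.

Pressure head at PZ-7: ψ = P/(ρg) = 633.3×1000 / (1000 × 9.81) = 64.56 m.
Total head at PZ-7: h = z + ψ = 505.40 + 64.56 = 569.96 m.
Pressure head at PZ-9: ψ = P/(ρg) = 705×1000 / (1000 × 9.81) = 71.87 m.
Total head at PZ-9: h = z + ψ = 492.00 + 71.87 = 563.87 m.
Head difference: h(PZ-7) − h(PZ-9) = 569.96 − 563.87 = 6.09 m.
Hydraulic gradient: i = |Δh| / L = 6.09 / 1191 = 0.00511.

i ≈ 0.00511 m/m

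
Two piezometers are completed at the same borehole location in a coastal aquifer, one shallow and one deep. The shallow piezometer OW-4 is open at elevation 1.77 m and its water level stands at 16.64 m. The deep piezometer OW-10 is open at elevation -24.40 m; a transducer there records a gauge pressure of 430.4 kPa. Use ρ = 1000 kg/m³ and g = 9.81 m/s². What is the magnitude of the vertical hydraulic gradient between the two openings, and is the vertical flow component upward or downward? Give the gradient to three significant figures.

|i_v| ≈ 0.108; vertical flow is upward

Total head at OW-4: h = 16.64 m (water level in the standpipe).
Pressure head at OW-10: ψ = P/(ρg) = 430.4×1000 / (1000 × 9.81) = 43.87 m.
Total head at OW-10: h = z + ψ = -24.40 + 43.87 = 19.47 m.
Δh = h(OW-4) − h(OW-10) = 16.64 − 19.47 = -2.83 m.
Vertical separation Δz = 1.77 − (-24.40) = 26.17 m.
|i_v| = |Δh| / Δz = 2.83 / 26.17 = 0.108.
Head is higher in the deep piezometer, so vertical flow is upward (discharge condition).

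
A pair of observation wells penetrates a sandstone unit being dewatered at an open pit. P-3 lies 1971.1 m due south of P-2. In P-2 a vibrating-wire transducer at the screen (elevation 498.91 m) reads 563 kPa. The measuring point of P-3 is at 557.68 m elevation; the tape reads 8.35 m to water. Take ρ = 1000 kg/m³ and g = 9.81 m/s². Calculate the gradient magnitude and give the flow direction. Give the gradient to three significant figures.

Pressure head at P-2: ψ = P/(ρg) = 563×1000 / (1000 × 9.81) = 57.39 m.
Total head at P-2: h = z + ψ = 498.91 + 57.39 = 556.30 m.
Total head at P-3: h = 557.68 − 8.35 = 549.33 m.
Head difference: h(P-2) − h(P-3) = 556.30 − 549.33 = 6.97 m.
Hydraulic gradient: i = |Δh| / L = 6.97 / 1971.1 = 0.00354.
Flow is from higher to lower head: from P-2 toward P-3, i.e. toward the south.

i ≈ 0.00354; groundwater flows toward the south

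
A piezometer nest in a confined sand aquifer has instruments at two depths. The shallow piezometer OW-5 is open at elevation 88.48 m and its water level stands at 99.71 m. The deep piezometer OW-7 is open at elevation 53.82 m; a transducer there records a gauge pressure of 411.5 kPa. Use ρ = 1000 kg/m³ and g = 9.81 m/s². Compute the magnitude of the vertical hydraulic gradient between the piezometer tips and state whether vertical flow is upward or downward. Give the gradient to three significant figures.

|i_v| ≈ 0.114; vertical flow is downward

Total head at OW-5: h = 99.71 m (water level in the standpipe).
Pressure head at OW-7: ψ = P/(ρg) = 411.5×1000 / (1000 × 9.81) = 41.95 m.
Total head at OW-7: h = z + ψ = 53.82 + 41.95 = 95.77 m.
Δh = h(OW-5) − h(OW-7) = 99.71 − 95.77 = 3.94 m.
Vertical separation Δz = 88.48 − 53.82 = 34.66 m.
|i_v| = |Δh| / Δz = 3.94 / 34.66 = 0.114.
Head is higher in the shallow piezometer, so vertical flow is downward (recharge condition).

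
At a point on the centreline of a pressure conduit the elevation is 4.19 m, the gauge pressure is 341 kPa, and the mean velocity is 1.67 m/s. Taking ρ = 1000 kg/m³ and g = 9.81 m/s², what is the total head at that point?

Pressure head ψ = P/(ρg) = 341×1000 / (1000 × 9.81) = 34.76 m.
Velocity head = v²/(2g) = 1.67² / (2 × 9.81) = 0.142 m.
h = z + ψ + v²/(2g) = 4.19 + 34.76 + 0.142 = 39.09 m.

h ≈ 39.09 m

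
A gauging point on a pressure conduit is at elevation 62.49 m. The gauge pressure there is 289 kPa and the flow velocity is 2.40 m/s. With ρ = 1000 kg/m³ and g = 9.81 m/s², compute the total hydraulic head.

Pressure head ψ = P/(ρg) = 289×1000 / (1000 × 9.81) = 29.46 m.
Velocity head = v²/(2g) = 2.40² / (2 × 9.81) = 0.294 m.
h = z + ψ + v²/(2g) = 62.49 + 29.46 + 0.294 = 92.24 m.

h ≈ 92.24 m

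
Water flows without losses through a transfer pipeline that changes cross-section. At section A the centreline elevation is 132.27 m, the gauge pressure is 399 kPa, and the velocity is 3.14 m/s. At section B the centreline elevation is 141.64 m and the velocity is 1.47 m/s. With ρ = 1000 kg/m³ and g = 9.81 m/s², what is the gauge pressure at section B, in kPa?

P₂ ≈ 311 kPa

Pressure head at A: ψ₁ = P₁/(ρg) = 399×1000 / (1000 × 9.81) = 40.67 m.
Velocity heads: v₁²/2g = 3.14²/19.62 = 0.503 m; v₂²/2g = 1.47²/19.62 = 0.110 m.
Total head H = z₁ + ψ₁ + v₁²/2g = 132.27 + 40.67 + 0.503 = 173.44 m.
ψ₂ = H − z₂ − v₂²/2g = 173.44 − 141.64 − 0.110 = 31.69 m.
P₂ = ρgψ₂ = 1000 × 9.81 × 31.69 ≈ 311 kPa.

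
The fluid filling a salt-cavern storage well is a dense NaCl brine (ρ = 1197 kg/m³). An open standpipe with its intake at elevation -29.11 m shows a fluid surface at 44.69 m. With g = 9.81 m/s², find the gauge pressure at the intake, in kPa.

Pressure head ψ = h − z = 44.69 − (-29.11) = 73.80 m.
P = ρgψ = 1197 × 9.81 × 73.80 = 866602 Pa ≈ 867 kPa.

P ≈ 867 kPa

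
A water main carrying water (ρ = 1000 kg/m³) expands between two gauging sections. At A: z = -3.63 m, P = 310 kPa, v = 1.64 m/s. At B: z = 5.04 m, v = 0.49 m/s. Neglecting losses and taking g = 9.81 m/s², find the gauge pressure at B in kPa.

Pressure head at A: ψ₁ = P₁/(ρg) = 310×1000 / (1000 × 9.81) = 31.60 m.
Velocity heads: v₁²/2g = 1.64²/19.62 = 0.137 m; v₂²/2g = 0.49²/19.62 = 0.012 m.
Total head H = z₁ + ψ₁ + v₁²/2g = -3.63 + 31.60 + 0.137 = 28.11 m.
ψ₂ = H − z₂ − v₂²/2g = 28.11 − 5.04 − 0.012 = 23.06 m.
P₂ = ρgψ₂ = 1000 × 9.81 × 23.06 ≈ 226 kPa.

P₂ ≈ 226 kPa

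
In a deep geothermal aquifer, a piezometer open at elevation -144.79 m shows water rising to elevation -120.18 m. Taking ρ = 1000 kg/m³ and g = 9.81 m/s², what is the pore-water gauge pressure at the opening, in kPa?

Pressure head ψ = h − z = -120.18 − (-144.79) = 24.61 m.
P = ρgψ = 1000 × 9.81 × 24.61 = 241424 Pa ≈ 241 kPa.

P ≈ 241 kPa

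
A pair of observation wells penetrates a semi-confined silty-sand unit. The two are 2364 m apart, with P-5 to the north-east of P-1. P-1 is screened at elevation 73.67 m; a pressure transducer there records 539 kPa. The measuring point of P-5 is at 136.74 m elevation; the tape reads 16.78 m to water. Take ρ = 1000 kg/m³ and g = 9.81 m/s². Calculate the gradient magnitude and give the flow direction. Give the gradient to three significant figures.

i ≈ 0.00366; groundwater flows toward the north-east

Pressure head at P-1: ψ = P/(ρg) = 539×1000 / (1000 × 9.81) = 54.94 m.
Total head at P-1: h = z + ψ = 73.67 + 54.94 = 128.61 m.
Total head at P-5: h = 136.74 − 16.78 = 119.96 m.
Head difference: h(P-1) − h(P-5) = 128.61 − 119.96 = 8.65 m.
Hydraulic gradient: i = |Δh| / L = 8.65 / 2364 = 0.00366.
Flow is from higher to lower head: from P-1 toward P-5, i.e. toward the north-east.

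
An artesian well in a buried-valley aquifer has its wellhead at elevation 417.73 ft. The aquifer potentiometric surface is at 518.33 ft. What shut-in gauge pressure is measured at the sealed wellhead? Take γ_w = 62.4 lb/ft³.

P ≈ 43.6 psi

Head above the cap: Δh = 518.33 − 417.73 = 100.60 ft.
P = γΔh/144 = 62.4 × 100.60 / 144 = 43.6 psi.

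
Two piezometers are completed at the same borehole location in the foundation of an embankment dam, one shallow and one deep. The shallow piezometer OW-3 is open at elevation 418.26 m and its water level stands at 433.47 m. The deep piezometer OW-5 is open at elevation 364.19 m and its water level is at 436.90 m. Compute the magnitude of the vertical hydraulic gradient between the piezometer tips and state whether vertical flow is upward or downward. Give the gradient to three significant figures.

|i_v| ≈ 0.0634; vertical flow is upward

Total head at OW-3: h = 433.47 m (water level in the standpipe).
Total head at OW-5: h = 436.90 m.
Δh = h(OW-3) − h(OW-5) = 433.47 − 436.90 = -3.43 m.
Vertical separation Δz = 418.26 − 364.19 = 54.07 m.
|i_v| = |Δh| / Δz = 3.43 / 54.07 = 0.0634.
Head is higher in the deep piezometer, so vertical flow is upward (discharge condition).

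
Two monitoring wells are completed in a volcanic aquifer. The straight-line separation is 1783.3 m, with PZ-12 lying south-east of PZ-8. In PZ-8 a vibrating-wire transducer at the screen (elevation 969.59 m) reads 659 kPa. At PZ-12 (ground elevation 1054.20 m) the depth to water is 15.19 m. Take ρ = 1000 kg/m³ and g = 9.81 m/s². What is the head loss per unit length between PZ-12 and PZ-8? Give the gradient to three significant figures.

Pressure head at PZ-8: ψ = P/(ρg) = 659×1000 / (1000 × 9.81) = 67.18 m.
Total head at PZ-8: h = z + ψ = 969.59 + 67.18 = 1036.77 m.
Total head at PZ-12: h = 1054.20 − 15.19 = 1039.01 m.
Head difference: h(PZ-8) − h(PZ-12) = 1036.77 − 1039.01 = -2.24 m.
Hydraulic gradient: i = |Δh| / L = 2.24 / 1783.3 = 0.00126.

i ≈ 0.00126 m/m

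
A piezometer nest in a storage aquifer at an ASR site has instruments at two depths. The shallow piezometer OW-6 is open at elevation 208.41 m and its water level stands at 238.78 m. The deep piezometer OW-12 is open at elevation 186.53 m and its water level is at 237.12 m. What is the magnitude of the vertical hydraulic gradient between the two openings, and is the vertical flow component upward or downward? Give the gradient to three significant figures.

Total head at OW-6: h = 238.78 m (water level in the standpipe).
Total head at OW-12: h = 237.12 m.
Δh = h(OW-6) − h(OW-12) = 238.78 − 237.12 = 1.66 m.
Vertical separation Δz = 208.41 − 186.53 = 21.88 m.
|i_v| = |Δh| / Δz = 1.66 / 21.88 = 0.0759.
Head is higher in the shallow piezometer, so vertical flow is downward (recharge condition).

|i_v| ≈ 0.0759; vertical flow is downward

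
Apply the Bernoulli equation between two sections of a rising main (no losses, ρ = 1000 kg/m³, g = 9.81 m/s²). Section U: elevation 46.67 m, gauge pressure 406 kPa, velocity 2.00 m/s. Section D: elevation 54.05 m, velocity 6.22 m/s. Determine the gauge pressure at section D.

P₂ ≈ 316 kPa

Pressure head at U: ψ₁ = P₁/(ρg) = 406×1000 / (1000 × 9.81) = 41.39 m.
Velocity heads: v₁²/2g = 2.00²/19.62 = 0.204 m; v₂²/2g = 6.22²/19.62 = 1.972 m.
Total head H = z₁ + ψ₁ + v₁²/2g = 46.67 + 41.39 + 0.204 = 88.26 m.
ψ₂ = H − z₂ − v₂²/2g = 88.26 − 54.05 − 1.972 = 32.24 m.
P₂ = ρgψ₂ = 1000 × 9.81 × 32.24 ≈ 316 kPa.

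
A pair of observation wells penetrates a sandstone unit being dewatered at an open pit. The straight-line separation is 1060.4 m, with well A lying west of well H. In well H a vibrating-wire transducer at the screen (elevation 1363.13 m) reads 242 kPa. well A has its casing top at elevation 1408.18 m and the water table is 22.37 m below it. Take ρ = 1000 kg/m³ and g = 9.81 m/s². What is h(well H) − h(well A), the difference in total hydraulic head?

Δh ≈ 1.99 m

Pressure head at well H: ψ = P/(ρg) = 242×1000 / (1000 × 9.81) = 24.67 m.
Total head at well H: h = z + ψ = 1363.13 + 24.67 = 1387.80 m.
Total head at well A: h = 1408.18 − 22.37 = 1385.81 m.
Head difference: h(well H) − h(well A) = 1387.80 − 1385.81 = 1.99 m.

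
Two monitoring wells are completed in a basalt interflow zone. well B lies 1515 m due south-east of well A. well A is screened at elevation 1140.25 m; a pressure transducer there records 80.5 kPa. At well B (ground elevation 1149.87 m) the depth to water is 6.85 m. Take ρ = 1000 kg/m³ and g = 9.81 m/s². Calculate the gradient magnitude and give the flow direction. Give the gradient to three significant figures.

Pressure head at well A: ψ = P/(ρg) = 80.5×1000 / (1000 × 9.81) = 8.21 m.
Total head at well A: h = z + ψ = 1140.25 + 8.21 = 1148.46 m.
Total head at well B: h = 1149.87 − 6.85 = 1143.02 m.
Head difference: h(well A) − h(well B) = 1148.46 − 1143.02 = 5.44 m.
Hydraulic gradient: i = |Δh| / L = 5.44 / 1515 = 0.00359.
Flow is from higher to lower head: from well A toward well B, i.e. toward the south-east.

i ≈ 0.00359; groundwater flows toward the south-east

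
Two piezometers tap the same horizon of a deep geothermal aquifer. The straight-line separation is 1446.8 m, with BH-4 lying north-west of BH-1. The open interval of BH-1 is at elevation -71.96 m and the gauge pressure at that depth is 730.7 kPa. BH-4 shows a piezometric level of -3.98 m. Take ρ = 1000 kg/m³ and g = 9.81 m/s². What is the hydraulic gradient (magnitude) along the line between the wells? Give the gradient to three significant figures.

i ≈ 0.00450

Pressure head at BH-1: ψ = P/(ρg) = 730.7×1000 / (1000 × 9.81) = 74.49 m.
Total head at BH-1: h = z + ψ = -71.96 + 74.49 = 2.53 m.
Total head at BH-4: h = -3.98 m (water level in the piezometer is the total head).
Head difference: h(BH-1) − h(BH-4) = 2.53 − (-3.98) = 6.51 m.
Hydraulic gradient: i = |Δh| / L = 6.51 / 1446.8 = 0.00450.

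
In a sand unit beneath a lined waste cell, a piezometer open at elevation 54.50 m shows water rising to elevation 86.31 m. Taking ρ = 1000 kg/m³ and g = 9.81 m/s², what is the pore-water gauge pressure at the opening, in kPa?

P ≈ 312 kPa

Pressure head ψ = h − z = 86.31 − 54.50 = 31.81 m.
P = ρgψ = 1000 × 9.81 × 31.81 = 312056 Pa ≈ 312 kPa.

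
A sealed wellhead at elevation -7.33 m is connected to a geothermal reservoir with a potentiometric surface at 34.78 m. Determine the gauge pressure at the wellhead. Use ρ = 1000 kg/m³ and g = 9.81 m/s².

P ≈ 413 kPa

Head above the cap: Δh = 34.78 − (-7.33) = 42.11 m.
P = ρgΔh = 1000 × 9.81 × 42.11 = 413099 Pa ≈ 413 kPa.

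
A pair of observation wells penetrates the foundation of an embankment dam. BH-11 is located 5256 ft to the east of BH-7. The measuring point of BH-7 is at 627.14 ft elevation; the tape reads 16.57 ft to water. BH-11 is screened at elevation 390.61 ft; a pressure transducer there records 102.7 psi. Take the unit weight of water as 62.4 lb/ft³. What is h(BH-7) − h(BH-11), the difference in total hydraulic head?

Total head at BH-7: h = 627.14 − 16.57 = 610.57 ft.
Pressure head at BH-11: ψ = 144·P/γ = 144 × 102.7 / 62.4 = 237.00 ft.
Total head at BH-11: h = z + ψ = 390.61 + 237.00 = 627.61 ft.
Head difference: h(BH-7) − h(BH-11) = 610.57 − 627.61 = -17.04 ft.

Δh ≈ -17.04 ft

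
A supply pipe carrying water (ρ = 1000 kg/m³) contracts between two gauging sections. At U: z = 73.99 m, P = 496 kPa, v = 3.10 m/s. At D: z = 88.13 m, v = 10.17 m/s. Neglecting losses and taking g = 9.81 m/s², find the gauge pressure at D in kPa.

P₂ ≈ 310 kPa

Pressure head at U: ψ₁ = P₁/(ρg) = 496×1000 / (1000 × 9.81) = 50.56 m.
Velocity heads: v₁²/2g = 3.10²/19.62 = 0.490 m; v₂²/2g = 10.17²/19.62 = 5.272 m.
Total head H = z₁ + ψ₁ + v₁²/2g = 73.99 + 50.56 + 0.490 = 125.04 m.
ψ₂ = H − z₂ − v₂²/2g = 125.04 − 88.13 − 5.272 = 31.64 m.
P₂ = ρgψ₂ = 1000 × 9.81 × 31.64 ≈ 310 kPa.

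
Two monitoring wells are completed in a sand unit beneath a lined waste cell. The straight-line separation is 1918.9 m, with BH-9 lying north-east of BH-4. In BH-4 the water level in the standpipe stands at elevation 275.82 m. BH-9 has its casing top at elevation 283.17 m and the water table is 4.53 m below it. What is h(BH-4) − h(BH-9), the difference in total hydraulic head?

Δh ≈ -2.82 m

Total head at BH-4: h = 275.82 m (water level in the piezometer is the total head).
Total head at BH-9: h = 283.17 − 4.53 = 278.64 m.
Head difference: h(BH-4) − h(BH-9) = 275.82 − 278.64 = -2.82 m.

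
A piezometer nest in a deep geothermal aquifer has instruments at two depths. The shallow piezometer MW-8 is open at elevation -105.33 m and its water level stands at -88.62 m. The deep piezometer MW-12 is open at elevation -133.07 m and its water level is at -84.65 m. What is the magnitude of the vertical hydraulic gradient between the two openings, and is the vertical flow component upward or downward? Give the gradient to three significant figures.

Total head at MW-8: h = -88.62 m (water level in the standpipe).
Total head at MW-12: h = -84.65 m.
Δh = h(MW-8) − h(MW-12) = -88.62 − (-84.65) = -3.97 m.
Vertical separation Δz = -105.33 − (-133.07) = 27.74 m.
|i_v| = |Δh| / Δz = 3.97 / 27.74 = 0.143.
Head is higher in the deep piezometer, so vertical flow is upward (discharge condition).

|i_v| ≈ 0.143; vertical flow is upward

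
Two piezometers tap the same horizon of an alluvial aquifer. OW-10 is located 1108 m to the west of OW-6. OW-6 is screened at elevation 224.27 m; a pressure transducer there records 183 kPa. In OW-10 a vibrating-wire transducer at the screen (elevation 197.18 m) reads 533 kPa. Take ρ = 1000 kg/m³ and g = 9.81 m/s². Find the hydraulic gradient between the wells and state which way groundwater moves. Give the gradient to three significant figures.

i ≈ 0.00775; groundwater flows toward the east

Pressure head at OW-6: ψ = P/(ρg) = 183×1000 / (1000 × 9.81) = 18.65 m.
Total head at OW-6: h = z + ψ = 224.27 + 18.65 = 242.92 m.
Pressure head at OW-10: ψ = P/(ρg) = 533×1000 / (1000 × 9.81) = 54.33 m.
Total head at OW-10: h = z + ψ = 197.18 + 54.33 = 251.51 m.
Head difference: h(OW-6) − h(OW-10) = 242.92 − 251.51 = -8.59 m.
Hydraulic gradient: i = |Δh| / L = 8.59 / 1108 = 0.00775.
Flow is from higher to lower head: from OW-10 toward OW-6, i.e. toward the east.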